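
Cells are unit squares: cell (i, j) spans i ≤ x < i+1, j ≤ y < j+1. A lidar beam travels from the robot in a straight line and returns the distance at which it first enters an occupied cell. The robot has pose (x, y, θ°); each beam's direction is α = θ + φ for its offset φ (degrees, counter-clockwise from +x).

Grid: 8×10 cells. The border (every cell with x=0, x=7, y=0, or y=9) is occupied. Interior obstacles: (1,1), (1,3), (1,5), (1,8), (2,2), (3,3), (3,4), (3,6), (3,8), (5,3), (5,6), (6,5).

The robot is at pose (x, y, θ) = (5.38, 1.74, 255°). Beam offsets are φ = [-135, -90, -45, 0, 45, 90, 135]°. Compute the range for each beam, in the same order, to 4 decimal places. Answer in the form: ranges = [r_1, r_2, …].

ranges = [2.7600, 2.4640, 1.4800, 0.7661, 0.8545, 1.6771, 1.8706]

beam 1: φ=-135°, α=120°
  direction (-0.5000, 0.8660); cell (5,1); t to first gridline: x 0.7600, y 0.3002 (then +2.0000 / +1.1547)
    (5,2) via y @ 0.3002
    (4,2) via x @ 0.7600
    (4,3) via y @ 1.4549
    (4,4) via y @ 2.6096
    (3,4) via x @ 2.7600  # hit
  → r_1 = 2.7600
beam 2: φ=-90°, α=165°
  direction (-0.9659, 0.2588); cell (5,1); t to first gridline: x 0.3934, y 1.0046 (then +1.0353 / +3.8637)
    (4,1) via x @ 0.3934
    (4,2) via y @ 1.0046
    (3,2) via x @ 1.4287
    (2,2) via x @ 2.4640  # hit
  → r_2 = 2.4640
beam 3: φ=-45°, α=210°
  direction (-0.8660, -0.5000); cell (5,1); t to first gridline: x 0.4388, y 1.4800 (then +1.1547 / +2.0000)
    (4,1) via x @ 0.4388
    (4,0) via y @ 1.4800  # hit
  → r_3 = 1.4800
beam 4: φ=0°, α=255°
  direction (-0.2588, -0.9659); cell (5,1); t to first gridline: x 1.4682, y 0.7661 (then +3.8637 / +1.0353)
    (5,0) via y @ 0.7661  # hit
  → r_4 = 0.7661
beam 5: φ=45°, α=300°
  direction (0.5000, -0.8660); cell (5,1); t to first gridline: x 1.2400, y 0.8545 (then +2.0000 / +1.1547)
    (5,0) via y @ 0.8545  # hit
  → r_5 = 0.8545
beam 6: φ=90°, α=345°
  direction (0.9659, -0.2588); cell (5,1); t to first gridline: x 0.6419, y 2.8591 (then +1.0353 / +3.8637)
    (6,1) via x @ 0.6419
    (7,1) via x @ 1.6771  # hit
  → r_6 = 1.6771
beam 7: φ=135°, α=30°
  direction (0.8660, 0.5000); cell (5,1); t to first gridline: x 0.7159, y 0.5200 (then +1.1547 / +2.0000)
    (5,2) via y @ 0.5200
    (6,2) via x @ 0.7159
    (7,2) via x @ 1.8706  # hit
  → r_7 = 1.8706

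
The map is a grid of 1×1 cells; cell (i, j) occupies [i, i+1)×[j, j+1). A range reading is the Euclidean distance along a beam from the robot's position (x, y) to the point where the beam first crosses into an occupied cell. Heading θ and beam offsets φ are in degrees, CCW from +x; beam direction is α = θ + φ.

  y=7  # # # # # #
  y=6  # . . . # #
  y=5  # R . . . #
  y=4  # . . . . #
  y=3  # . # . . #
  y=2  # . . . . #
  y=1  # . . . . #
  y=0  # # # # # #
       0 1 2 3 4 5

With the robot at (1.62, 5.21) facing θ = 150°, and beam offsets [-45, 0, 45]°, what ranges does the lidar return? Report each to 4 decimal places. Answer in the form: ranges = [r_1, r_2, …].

ranges = [1.8531, 0.7159, 0.6419]

beam 1: φ=-45°, α=105°
  cosα=-0.2588 sinα=0.9659 | (1,5) | tMaxX 2.3955 tMaxY 0.8179 | tΔX 3.8637 tΔY 1.0353
    t=0.8179 [y] (1,6)
    t=1.8531 [y] (1,7) — stop
  → r_1 = 1.8531
beam 2: φ=0°, α=150°
  cosα=-0.8660 sinα=0.5000 | (1,5) | tMaxX 0.7159 tMaxY 1.5800 | tΔX 1.1547 tΔY 2.0000
    t=0.7159 [x] (0,5) — stop
  → r_2 = 0.7159
beam 3: φ=45°, α=195°
  cosα=-0.9659 sinα=-0.2588 | (1,5) | tMaxX 0.6419 tMaxY 0.8114 | tΔX 1.0353 tΔY 3.8637
    t=0.6419 [x] (0,5) — stop
  → r_3 = 0.6419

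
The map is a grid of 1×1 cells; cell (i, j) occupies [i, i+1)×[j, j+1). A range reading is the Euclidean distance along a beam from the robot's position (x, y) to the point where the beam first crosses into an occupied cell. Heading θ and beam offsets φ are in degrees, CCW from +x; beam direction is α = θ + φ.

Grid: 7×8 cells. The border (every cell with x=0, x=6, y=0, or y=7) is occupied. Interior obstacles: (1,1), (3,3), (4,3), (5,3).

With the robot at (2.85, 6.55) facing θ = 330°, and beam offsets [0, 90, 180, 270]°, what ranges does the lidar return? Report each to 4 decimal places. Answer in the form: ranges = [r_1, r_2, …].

ranges = [3.6373, 0.5196, 0.9000, 3.7000]

beam 1: φ=0°, α=330°
  dir = (cos 330°, sin 330°) = (0.8660, -0.5000); from cell (2,6)
  next x-line at t=0.1732, next y-line at t=1.1000; Δt_x=1.1547, Δt_y=2.0000
    x: enter (3,6) at t=0.1732
    y: enter (3,5) at t=1.1000
    x: enter (4,5) at t=1.3279
    x: enter (5,5) at t=2.4826
    y: enter (5,4) at t=3.1000
    x: enter (6,4) at t=3.6373 ← occupied
  → r_1 = 3.6373
beam 2: φ=90°, α=60°
  dir = (cos 60°, sin 60°) = (0.5000, 0.8660); from cell (2,6)
  next x-line at t=0.3000, next y-line at t=0.5196; Δt_x=2.0000, Δt_y=1.1547
    x: enter (3,6) at t=0.3000
    y: enter (3,7) at t=0.5196 ← occupied
  → r_2 = 0.5196
beam 3: φ=180°, α=150°
  dir = (cos 150°, sin 150°) = (-0.8660, 0.5000); from cell (2,6)
  next x-line at t=0.9815, next y-line at t=0.9000; Δt_x=1.1547, Δt_y=2.0000
    y: enter (2,7) at t=0.9000 ← occupied
  → r_3 = 0.9000
beam 4: φ=270°, α=240°
  dir = (cos 240°, sin 240°) = (-0.5000, -0.8660); from cell (2,6)
  next x-line at t=1.7000, next y-line at t=0.6351; Δt_x=2.0000, Δt_y=1.1547
    y: enter (2,5) at t=0.6351
    x: enter (1,5) at t=1.7000
    y: enter (1,4) at t=1.7898
    y: enter (1,3) at t=2.9445
    x: enter (0,3) at t=3.7000 ← occupied
  → r_4 = 3.7000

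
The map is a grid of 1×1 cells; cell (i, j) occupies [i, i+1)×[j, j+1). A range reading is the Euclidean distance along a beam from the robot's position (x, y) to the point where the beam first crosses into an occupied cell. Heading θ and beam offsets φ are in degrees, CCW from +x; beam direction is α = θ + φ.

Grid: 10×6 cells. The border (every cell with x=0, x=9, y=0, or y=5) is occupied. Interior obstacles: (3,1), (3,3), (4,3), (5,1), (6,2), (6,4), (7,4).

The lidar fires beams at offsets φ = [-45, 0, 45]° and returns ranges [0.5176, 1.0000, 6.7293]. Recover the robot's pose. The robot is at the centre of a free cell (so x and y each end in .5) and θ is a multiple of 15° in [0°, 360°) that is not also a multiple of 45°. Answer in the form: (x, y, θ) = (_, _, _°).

Candidates: 25 free-cell centres × 16 headings = 400 poses. Raycast each; keep the one whose scan matches to 4 dp.
  (8.5, 1.5, 120°): beam 1 = 1.9319 ≠ 0.5176 ✗
  (8.5, 3.5, 300°): beam 1 = 2.5882 ≠ 0.5176 ✗
  (8.5, 2.5, 60°): beam 3 = 1.9319 ≠ 6.7293 ✗
  (7.5, 3.5, 300°): beam 1 = 2.5882 ≠ 0.5176 ✗
  (8.5, 3.5, 150°): beam 1 = 1.5529 ≠ 0.5176 ✗
  …
  (7.5, 3.5, 150°): r_1=0.5176, r_2=1.0000, r_3=6.7293 — all match ✓
Unique over the lattice → pose = (7.5, 3.5, 150°).

(x, y, θ) = (7.5, 3.5, 150°)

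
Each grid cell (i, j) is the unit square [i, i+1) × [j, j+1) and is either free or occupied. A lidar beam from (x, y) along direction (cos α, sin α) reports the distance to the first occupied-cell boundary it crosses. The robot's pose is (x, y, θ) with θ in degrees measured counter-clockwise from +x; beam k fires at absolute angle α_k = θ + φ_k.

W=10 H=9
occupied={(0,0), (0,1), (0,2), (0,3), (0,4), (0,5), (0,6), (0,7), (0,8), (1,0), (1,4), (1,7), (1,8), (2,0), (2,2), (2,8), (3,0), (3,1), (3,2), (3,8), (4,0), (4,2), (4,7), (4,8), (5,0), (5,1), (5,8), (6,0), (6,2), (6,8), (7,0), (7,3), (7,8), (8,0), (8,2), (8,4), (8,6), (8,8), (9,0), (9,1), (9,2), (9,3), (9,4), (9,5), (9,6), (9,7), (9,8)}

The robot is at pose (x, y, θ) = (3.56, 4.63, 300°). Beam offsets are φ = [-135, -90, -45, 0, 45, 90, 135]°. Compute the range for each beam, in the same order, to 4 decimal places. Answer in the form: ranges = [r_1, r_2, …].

beam 1: φ=-135°, α=165°
  d=(-0.9659,0.2588)  start (3,4)  tX=0.5798 tY=1.4296  stride 1/|dx|=1.0353 1/|dy|=3.8637
    cross x-line → (2,4), t=0.5798
    cross y-line → (2,5), t=1.4296
    cross x-line → (1,5), t=1.6150
    cross x-line → (0,5), t=2.6503 (wall)
  → r_1 = 2.6503
beam 2: φ=-90°, α=210°
  d=(-0.8660,-0.5000)  start (3,4)  tX=0.6466 tY=1.2600  stride 1/|dx|=1.1547 1/|dy|=2.0000
    cross x-line → (2,4), t=0.6466
    cross y-line → (2,3), t=1.2600
    cross x-line → (1,3), t=1.8013
    cross x-line → (0,3), t=2.9560 (wall)
  → r_2 = 2.9560
beam 3: φ=-45°, α=255°
  d=(-0.2588,-0.9659)  start (3,4)  tX=2.1637 tY=0.6522  stride 1/|dx|=3.8637 1/|dy|=1.0353
    cross y-line → (3,3), t=0.6522
    cross y-line → (3,2), t=1.6875 (wall)
  → r_3 = 1.6875
beam 4: φ=0°, α=300°
  d=(0.5000,-0.8660)  start (3,4)  tX=0.8800 tY=0.7275  stride 1/|dx|=2.0000 1/|dy|=1.1547
    cross y-line → (3,3), t=0.7275
    cross x-line → (4,3), t=0.8800
    cross y-line → (4,2), t=1.8822 (wall)
  → r_4 = 1.8822
beam 5: φ=45°, α=345°
  d=(0.9659,-0.2588)  start (3,4)  tX=0.4555 tY=2.4341  stride 1/|dx|=1.0353 1/|dy|=3.8637
    cross x-line → (4,4), t=0.4555
    cross x-line → (5,4), t=1.4908
    cross y-line → (5,3), t=2.4341
    cross x-line → (6,3), t=2.5261
    cross x-line → (7,3), t=3.5614 (wall)
  → r_5 = 3.5614
beam 6: φ=90°, α=30°
  d=(0.8660,0.5000)  start (3,4)  tX=0.5081 tY=0.7400  stride 1/|dx|=1.1547 1/|dy|=2.0000
    cross x-line → (4,4), t=0.5081
    cross y-line → (4,5), t=0.7400
    cross x-line → (5,5), t=1.6628
    cross y-line → (5,6), t=2.7400
    cross x-line → (6,6), t=2.8175
    cross x-line → (7,6), t=3.9722
    cross y-line → (7,7), t=4.7400
    cross x-line → (8,7), t=5.1269
    cross x-line → (9,7), t=6.2816 (wall)
  → r_6 = 6.2816
beam 7: φ=135°, α=75°
  d=(0.2588,0.9659)  start (3,4)  tX=1.7000 tY=0.3831  stride 1/|dx|=3.8637 1/|dy|=1.0353
    cross y-line → (3,5), t=0.3831
    cross y-line → (3,6), t=1.4183
    cross x-line → (4,6), t=1.7000
    cross y-line → (4,7), t=2.4536 (wall)
  → r_7 = 2.4536

ranges = [2.6503, 2.9560, 1.6875, 1.8822, 3.5614, 6.2816, 2.4536]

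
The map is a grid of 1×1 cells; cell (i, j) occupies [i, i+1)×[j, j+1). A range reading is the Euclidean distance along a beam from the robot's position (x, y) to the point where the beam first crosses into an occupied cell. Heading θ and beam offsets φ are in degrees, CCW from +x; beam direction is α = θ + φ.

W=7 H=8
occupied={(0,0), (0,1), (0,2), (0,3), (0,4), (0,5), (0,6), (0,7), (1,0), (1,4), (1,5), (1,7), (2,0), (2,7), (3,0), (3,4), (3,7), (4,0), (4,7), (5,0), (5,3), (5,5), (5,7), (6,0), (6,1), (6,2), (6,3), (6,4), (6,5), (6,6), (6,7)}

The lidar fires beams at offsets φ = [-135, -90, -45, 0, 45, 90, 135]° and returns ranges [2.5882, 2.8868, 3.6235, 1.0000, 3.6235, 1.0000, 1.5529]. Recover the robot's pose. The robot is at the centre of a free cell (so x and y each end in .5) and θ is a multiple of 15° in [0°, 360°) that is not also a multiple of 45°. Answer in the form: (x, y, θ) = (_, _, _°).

(x, y, θ) = (2.5, 3.5, 30°)

Candidates: 25 free-cell centres × 16 headings = 400 poses. Raycast each; keep the one whose scan matches to 4 dp.
  (3.5, 3.5, 75°): beam 1 = 2.8868 ≠ 2.5882 ✗
  (2.5, 2.5, 30°): beam 1 = 1.5529 ≠ 2.5882 ✗
  (2.5, 6.5, 30°): beam 1 = 1.9319 ≠ 2.5882 ✗
  …
  (2.5, 3.5, 30°): r_1=2.5882, r_2=2.8868, r_3=3.6235, r_4=1.0000, r_5=3.6235, r_6=1.0000, r_7=1.5529 — all match ✓
Only this pose fits every beam.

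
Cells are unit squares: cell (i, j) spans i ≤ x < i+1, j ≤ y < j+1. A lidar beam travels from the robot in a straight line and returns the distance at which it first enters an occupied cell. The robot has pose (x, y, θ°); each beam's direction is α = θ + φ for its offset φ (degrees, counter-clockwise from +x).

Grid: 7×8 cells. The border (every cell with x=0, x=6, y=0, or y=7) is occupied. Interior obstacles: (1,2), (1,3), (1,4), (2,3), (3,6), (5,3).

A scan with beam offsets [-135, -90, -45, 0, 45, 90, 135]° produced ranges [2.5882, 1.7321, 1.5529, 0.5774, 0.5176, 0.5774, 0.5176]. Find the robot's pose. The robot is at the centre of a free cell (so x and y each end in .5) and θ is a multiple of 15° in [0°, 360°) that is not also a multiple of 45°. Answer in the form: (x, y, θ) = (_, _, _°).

(x, y, θ) = (4.5, 6.5, 60°)

The pose lattice has 24·16 = 384 candidates. Test each by forward raycasting.
  (4.5, 3.5, 330°): beam 1 = 1.5529 ≠ 2.5882 ✗
  (3.5, 2.5, 300°): beam 1 = 1.5529 ≠ 2.5882 ✗
  (1.5, 1.5, 195°): beam 1 = 0.5774 ≠ 2.5882 ✗
  (1.5, 1.5, 255°): beam 1 = 0.5774 ≠ 2.5882 ✗
  …
  (4.5, 6.5, 60°): r_1=2.5882, r_2=1.7321, r_3=1.5529, r_4=0.5774, r_5=0.5176, r_6=0.5774, r_7=0.5176 — all match ✓
No second candidate reproduces the full scan.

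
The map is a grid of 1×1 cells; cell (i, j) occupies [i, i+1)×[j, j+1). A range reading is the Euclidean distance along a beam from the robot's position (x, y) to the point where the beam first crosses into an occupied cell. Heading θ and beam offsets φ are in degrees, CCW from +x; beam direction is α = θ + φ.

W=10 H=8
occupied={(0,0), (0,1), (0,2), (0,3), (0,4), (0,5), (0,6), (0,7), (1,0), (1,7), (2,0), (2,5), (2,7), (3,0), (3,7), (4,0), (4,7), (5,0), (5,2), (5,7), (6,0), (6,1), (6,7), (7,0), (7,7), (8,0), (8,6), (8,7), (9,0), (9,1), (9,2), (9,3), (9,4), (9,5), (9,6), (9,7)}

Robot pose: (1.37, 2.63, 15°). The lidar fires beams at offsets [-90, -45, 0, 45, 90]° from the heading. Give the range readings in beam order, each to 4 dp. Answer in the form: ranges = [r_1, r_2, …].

ranges = [1.6875, 3.2600, 7.8992, 2.7366, 1.4296]

beam 1: φ=-90°, α=285°
  d=(0.2588,-0.9659)  start (1,2)  tX=2.4341 tY=0.6522  stride 1/|dx|=3.8637 1/|dy|=1.0353
    cross y-line → (1,1), t=0.6522
    cross y-line → (1,0), t=1.6875 (wall)
  → r_1 = 1.6875
beam 2: φ=-45°, α=330°
  d=(0.8660,-0.5000)  start (1,2)  tX=0.7275 tY=1.2600  stride 1/|dx|=1.1547 1/|dy|=2.0000
    cross x-line → (2,2), t=0.7275
    cross y-line → (2,1), t=1.2600
    cross x-line → (3,1), t=1.8822
    cross x-line → (4,1), t=3.0369
    cross y-line → (4,0), t=3.2600 (wall)
  → r_2 = 3.2600
beam 3: φ=0°, α=15°
  d=(0.9659,0.2588)  start (1,2)  tX=0.6522 tY=1.4296  stride 1/|dx|=1.0353 1/|dy|=3.8637
    cross x-line → (2,2), t=0.6522
    cross y-line → (2,3), t=1.4296
    cross x-line → (3,3), t=1.6875
    cross x-line → (4,3), t=2.7228
    cross x-line → (5,3), t=3.7581
    cross x-line → (6,3), t=4.7933
    cross y-line → (6,4), t=5.2933
    cross x-line → (7,4), t=5.8286
    cross x-line → (8,4), t=6.8639
    cross x-line → (9,4), t=7.8992 (wall)
  → r_3 = 7.8992
beam 4: φ=45°, α=60°
  d=(0.5000,0.8660)  start (1,2)  tX=1.2600 tY=0.4272  stride 1/|dx|=2.0000 1/|dy|=1.1547
    cross y-line → (1,3), t=0.4272
    cross x-line → (2,3), t=1.2600
    cross y-line → (2,4), t=1.5819
    cross y-line → (2,5), t=2.7366 (wall)
  → r_4 = 2.7366
beam 5: φ=90°, α=105°
  d=(-0.2588,0.9659)  start (1,2)  tX=1.4296 tY=0.3831  stride 1/|dx|=3.8637 1/|dy|=1.0353
    cross y-line → (1,3), t=0.3831
    cross y-line → (1,4), t=1.4183
    cross x-line → (0,4), t=1.4296 (wall)
  → r_5 = 1.4296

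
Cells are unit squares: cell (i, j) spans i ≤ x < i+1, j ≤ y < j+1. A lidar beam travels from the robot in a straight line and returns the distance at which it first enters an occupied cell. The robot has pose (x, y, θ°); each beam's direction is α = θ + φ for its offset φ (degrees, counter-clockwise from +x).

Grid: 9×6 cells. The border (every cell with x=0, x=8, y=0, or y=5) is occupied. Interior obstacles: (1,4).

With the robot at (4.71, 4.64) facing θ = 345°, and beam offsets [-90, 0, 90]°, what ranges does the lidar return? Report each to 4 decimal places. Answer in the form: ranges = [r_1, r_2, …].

beam 1: φ=-90°, α=255°
  d=(-0.2588,-0.9659)  start (4,4)  tX=2.7432 tY=0.6626  stride 1/|dx|=3.8637 1/|dy|=1.0353
    cross y-line → (4,3), t=0.6626
    cross y-line → (4,2), t=1.6979
    cross y-line → (4,1), t=2.7331
    cross x-line → (3,1), t=2.7432
    cross y-line → (3,0), t=3.7684 (wall)
  → r_1 = 3.7684
beam 2: φ=0°, α=345°
  d=(0.9659,-0.2588)  start (4,4)  tX=0.3002 tY=2.4728  stride 1/|dx|=1.0353 1/|dy|=3.8637
    cross x-line → (5,4), t=0.3002
    cross x-line → (6,4), t=1.3355
    cross x-line → (7,4), t=2.3708
    cross y-line → (7,3), t=2.4728
    cross x-line → (8,3), t=3.4061 (wall)
  → r_2 = 3.4061
beam 3: φ=90°, α=75°
  d=(0.2588,0.9659)  start (4,4)  tX=1.1205 tY=0.3727  stride 1/|dx|=3.8637 1/|dy|=1.0353
    cross y-line → (4,5), t=0.3727 (wall)
  → r_3 = 0.3727

ranges = [3.7684, 3.4061, 0.3727]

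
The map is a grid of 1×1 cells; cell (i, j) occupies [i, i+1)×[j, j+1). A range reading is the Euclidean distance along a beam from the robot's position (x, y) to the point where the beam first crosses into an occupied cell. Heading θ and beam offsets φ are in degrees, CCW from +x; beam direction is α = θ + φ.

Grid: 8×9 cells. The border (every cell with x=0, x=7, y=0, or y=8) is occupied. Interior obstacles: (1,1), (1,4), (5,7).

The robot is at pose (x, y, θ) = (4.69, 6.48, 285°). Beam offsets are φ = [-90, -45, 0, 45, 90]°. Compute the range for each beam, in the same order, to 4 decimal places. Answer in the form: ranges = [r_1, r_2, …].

ranges = [3.8202, 5.3800, 5.6733, 2.6674, 2.3915]

beam 1: φ=-90°, α=195°
  dir = (cos 195°, sin 195°) = (-0.9659, -0.2588); from cell (4,6)
  next x-line at t=0.7143, next y-line at t=1.8546; Δt_x=1.0353, Δt_y=3.8637
    x: enter (3,6) at t=0.7143
    x: enter (2,6) at t=1.7496
    y: enter (2,5) at t=1.8546
    x: enter (1,5) at t=2.7849
    x: enter (0,5) at t=3.8202 ← occupied
  → r_1 = 3.8202
beam 2: φ=-45°, α=240°
  dir = (cos 240°, sin 240°) = (-0.5000, -0.8660); from cell (4,6)
  next x-line at t=1.3800, next y-line at t=0.5543; Δt_x=2.0000, Δt_y=1.1547
    y: enter (4,5) at t=0.5543
    x: enter (3,5) at t=1.3800
    y: enter (3,4) at t=1.7090
    y: enter (3,3) at t=2.8637
    x: enter (2,3) at t=3.3800
    y: enter (2,2) at t=4.0184
    y: enter (2,1) at t=5.1731
    x: enter (1,1) at t=5.3800 ← occupied
  → r_2 = 5.3800
beam 3: φ=0°, α=285°
  dir = (cos 285°, sin 285°) = (0.2588, -0.9659); from cell (4,6)
  next x-line at t=1.1977, next y-line at t=0.4969; Δt_x=3.8637, Δt_y=1.0353
    y: enter (4,5) at t=0.4969
    x: enter (5,5) at t=1.1977
    y: enter (5,4) at t=1.5322
    y: enter (5,3) at t=2.5675
    y: enter (5,2) at t=3.6028
    y: enter (5,1) at t=4.6380
    x: enter (6,1) at t=5.0615
    y: enter (6,0) at t=5.6733 ← occupied
  → r_3 = 5.6733
beam 4: φ=45°, α=330°
  dir = (cos 330°, sin 330°) = (0.8660, -0.5000); from cell (4,6)
  next x-line at t=0.3580, next y-line at t=0.9600; Δt_x=1.1547, Δt_y=2.0000
    x: enter (5,6) at t=0.3580
    y: enter (5,5) at t=0.9600
    x: enter (6,5) at t=1.5127
    x: enter (7,5) at t=2.6674 ← occupied
  → r_4 = 2.6674
beam 5: φ=90°, α=15°
  dir = (cos 15°, sin 15°) = (0.9659, 0.2588); from cell (4,6)
  next x-line at t=0.3209, next y-line at t=2.0091; Δt_x=1.0353, Δt_y=3.8637
    x: enter (5,6) at t=0.3209
    x: enter (6,6) at t=1.3562
    y: enter (6,7) at t=2.0091
    x: enter (7,7) at t=2.3915 ← occupied
  → r_5 = 2.3915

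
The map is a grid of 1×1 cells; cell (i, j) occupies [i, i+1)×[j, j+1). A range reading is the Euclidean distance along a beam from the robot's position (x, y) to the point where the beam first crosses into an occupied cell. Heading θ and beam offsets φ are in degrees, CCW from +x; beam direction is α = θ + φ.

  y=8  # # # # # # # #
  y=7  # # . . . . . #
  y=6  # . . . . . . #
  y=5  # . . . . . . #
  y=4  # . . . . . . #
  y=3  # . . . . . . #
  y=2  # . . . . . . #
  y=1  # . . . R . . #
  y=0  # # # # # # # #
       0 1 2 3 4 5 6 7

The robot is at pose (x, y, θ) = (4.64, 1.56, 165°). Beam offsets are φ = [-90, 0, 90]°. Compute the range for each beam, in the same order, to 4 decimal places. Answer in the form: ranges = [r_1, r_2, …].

ranges = [6.6672, 3.7684, 0.5798]

beam 1: φ=-90°, α=75°
  dir = (cos 75°, sin 75°) = (0.2588, 0.9659); from cell (4,1)
  next x-line at t=1.3909, next y-line at t=0.4555; Δt_x=3.8637, Δt_y=1.0353
    y: enter (4,2) at t=0.4555
    x: enter (5,2) at t=1.3909
    y: enter (5,3) at t=1.4908
    y: enter (5,4) at t=2.5261
    y: enter (5,5) at t=3.5614
    y: enter (5,6) at t=4.5966
    x: enter (6,6) at t=5.2546
    y: enter (6,7) at t=5.6319
    y: enter (6,8) at t=6.6672 ← occupied
  → r_1 = 6.6672
beam 2: φ=0°, α=165°
  dir = (cos 165°, sin 165°) = (-0.9659, 0.2588); from cell (4,1)
  next x-line at t=0.6626, next y-line at t=1.7000; Δt_x=1.0353, Δt_y=3.8637
    x: enter (3,1) at t=0.6626
    x: enter (2,1) at t=1.6979
    y: enter (2,2) at t=1.7000
    x: enter (1,2) at t=2.7331
    x: enter (0,2) at t=3.7684 ← occupied
  → r_2 = 3.7684
beam 3: φ=90°, α=255°
  dir = (cos 255°, sin 255°) = (-0.2588, -0.9659); from cell (4,1)
  next x-line at t=2.4728, next y-line at t=0.5798; Δt_x=3.8637, Δt_y=1.0353
    y: enter (4,0) at t=0.5798 ← occupied
  → r_3 = 0.5798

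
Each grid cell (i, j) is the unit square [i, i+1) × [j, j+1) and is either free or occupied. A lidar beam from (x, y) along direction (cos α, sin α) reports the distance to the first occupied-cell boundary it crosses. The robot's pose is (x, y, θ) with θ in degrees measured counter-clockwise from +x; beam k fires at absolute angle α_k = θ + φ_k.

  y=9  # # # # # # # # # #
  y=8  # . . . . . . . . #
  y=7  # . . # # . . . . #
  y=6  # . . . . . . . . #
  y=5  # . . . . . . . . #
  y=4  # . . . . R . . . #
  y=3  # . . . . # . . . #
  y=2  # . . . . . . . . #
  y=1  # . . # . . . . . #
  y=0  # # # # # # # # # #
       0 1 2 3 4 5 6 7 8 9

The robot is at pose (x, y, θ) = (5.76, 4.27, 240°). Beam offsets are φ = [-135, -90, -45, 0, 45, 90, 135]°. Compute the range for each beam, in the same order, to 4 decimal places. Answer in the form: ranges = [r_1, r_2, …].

ranges = [2.9364, 5.4964, 4.9279, 0.3118, 0.2795, 3.7412, 3.3543]

beam 1: φ=-135°, α=105°
  cosα=-0.2588 sinα=0.9659 | (5,4) | tMaxX 2.9364 tMaxY 0.7558 | tΔX 3.8637 tΔY 1.0353
    t=0.7558 [y] (5,5)
    t=1.7910 [y] (5,6)
    t=2.8263 [y] (5,7)
    t=2.9364 [x] (4,7) — stop
  → r_1 = 2.9364
beam 2: φ=-90°, α=150°
  cosα=-0.8660 sinα=0.5000 | (5,4) | tMaxX 0.8776 tMaxY 1.4600 | tΔX 1.1547 tΔY 2.0000
    t=0.8776 [x] (4,4)
    t=1.4600 [y] (4,5)
    t=2.0323 [x] (3,5)
    t=3.1870 [x] (2,5)
    t=3.4600 [y] (2,6)
    t=4.3417 [x] (1,6)
    t=5.4600 [y] (1,7)
    t=5.4964 [x] (0,7) — stop
  → r_2 = 5.4964
beam 3: φ=-45°, α=195°
  cosα=-0.9659 sinα=-0.2588 | (5,4) | tMaxX 0.7868 tMaxY 1.0432 | tΔX 1.0353 tΔY 3.8637
    t=0.7868 [x] (4,4)
    t=1.0432 [y] (4,3)
    t=1.8221 [x] (3,3)
    t=2.8574 [x] (2,3)
    t=3.8926 [x] (1,3)
    t=4.9069 [y] (1,2)
    t=4.9279 [x] (0,2) — stop
  → r_3 = 4.9279
beam 4: φ=0°, α=240°
  cosα=-0.5000 sinα=-0.8660 | (5,4) | tMaxX 1.5200 tMaxY 0.3118 | tΔX 2.0000 tΔY 1.1547
    t=0.3118 [y] (5,3) — stop
  → r_4 = 0.3118
beam 5: φ=45°, α=285°
  cosα=0.2588 sinα=-0.9659 | (5,4) | tMaxX 0.9273 tMaxY 0.2795 | tΔX 3.8637 tΔY 1.0353
    t=0.2795 [y] (5,3) — stop
  → r_5 = 0.2795
beam 6: φ=90°, α=330°
  cosα=0.8660 sinα=-0.5000 | (5,4) | tMaxX 0.2771 tMaxY 0.5400 | tΔX 1.1547 tΔY 2.0000
    t=0.2771 [x] (6,4)
    t=0.5400 [y] (6,3)
    t=1.4318 [x] (7,3)
    t=2.5400 [y] (7,2)
    t=2.5865 [x] (8,2)
    t=3.7412 [x] (9,2) — stop
  → r_6 = 3.7412
beam 7: φ=135°, α=15°
  cosα=0.9659 sinα=0.2588 | (5,4) | tMaxX 0.2485 tMaxY 2.8205 | tΔX 1.0353 tΔY 3.8637
    t=0.2485 [x] (6,4)
    t=1.2837 [x] (7,4)
    t=2.3190 [x] (8,4)
    t=2.8205 [y] (8,5)
    t=3.3543 [x] (9,5) — stop
  → r_7 = 3.3543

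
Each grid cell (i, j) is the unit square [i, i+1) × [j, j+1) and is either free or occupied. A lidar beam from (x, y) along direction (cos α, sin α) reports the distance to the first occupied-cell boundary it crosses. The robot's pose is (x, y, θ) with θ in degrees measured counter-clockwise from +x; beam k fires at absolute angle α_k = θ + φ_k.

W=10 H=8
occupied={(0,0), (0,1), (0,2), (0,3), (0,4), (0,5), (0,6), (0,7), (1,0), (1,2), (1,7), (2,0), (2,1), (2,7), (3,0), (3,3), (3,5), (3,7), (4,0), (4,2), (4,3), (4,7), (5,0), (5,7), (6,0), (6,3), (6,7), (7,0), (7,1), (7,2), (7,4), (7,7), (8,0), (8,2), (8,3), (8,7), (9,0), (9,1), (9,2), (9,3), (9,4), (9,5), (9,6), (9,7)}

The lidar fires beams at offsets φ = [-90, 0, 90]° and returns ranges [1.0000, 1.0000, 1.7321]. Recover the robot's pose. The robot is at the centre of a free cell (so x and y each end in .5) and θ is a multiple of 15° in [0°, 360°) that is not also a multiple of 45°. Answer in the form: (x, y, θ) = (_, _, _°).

(x, y, θ) = (2.5, 4.5, 60°)

The pose lattice has 36·16 = 576 candidates. Test each by forward raycasting.
  (3.5, 2.5, 285°): beam 1 = 1.5529 ≠ 1.0000 ✗
  (4.5, 6.5, 210°): beam 1 = 0.5774 ≠ 1.0000 ✗
  (4.5, 4.5, 300°): beam 2 = 0.5774 ≠ 1.0000 ✗
  …
  (2.5, 4.5, 60°): r_1=1.0000, r_2=1.0000, r_3=1.7321 — all match ✓
No second candidate reproduces the full scan.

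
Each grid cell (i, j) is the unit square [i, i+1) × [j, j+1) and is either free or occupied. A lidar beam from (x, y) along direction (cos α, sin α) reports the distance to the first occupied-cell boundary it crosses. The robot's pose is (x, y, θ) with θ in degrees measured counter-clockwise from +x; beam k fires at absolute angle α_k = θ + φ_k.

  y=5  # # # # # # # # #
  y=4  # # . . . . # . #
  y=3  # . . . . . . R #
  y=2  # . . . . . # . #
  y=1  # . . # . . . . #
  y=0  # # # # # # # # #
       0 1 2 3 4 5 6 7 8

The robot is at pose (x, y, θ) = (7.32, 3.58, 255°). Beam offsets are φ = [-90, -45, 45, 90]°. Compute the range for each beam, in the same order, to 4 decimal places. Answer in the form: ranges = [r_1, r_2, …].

beam 1: φ=-90°, α=165°
  direction (-0.9659, 0.2588); cell (7,3); t to first gridline: x 0.3313, y 1.6228 (then +1.0353 / +3.8637)
    (6,3) via x @ 0.3313
    (5,3) via x @ 1.3666
    (5,4) via y @ 1.6228
    (4,4) via x @ 2.4018
    (3,4) via x @ 3.4371
    (2,4) via x @ 4.4724
    (2,5) via y @ 5.4865  # hit
  → r_1 = 5.4865
beam 2: φ=-45°, α=210°
  direction (-0.8660, -0.5000); cell (7,3); t to first gridline: x 0.3695, y 1.1600 (then +1.1547 / +2.0000)
    (6,3) via x @ 0.3695
    (6,2) via y @ 1.1600  # hit
  → r_2 = 1.1600
beam 3: φ=45°, α=300°
  direction (0.5000, -0.8660); cell (7,3); t to first gridline: x 1.3600, y 0.6697 (then +2.0000 / +1.1547)
    (7,2) via y @ 0.6697
    (8,2) via x @ 1.3600  # hit
  → r_3 = 1.3600
beam 4: φ=90°, α=345°
  direction (0.9659, -0.2588); cell (7,3); t to first gridline: x 0.7040, y 2.2409 (then +1.0353 / +3.8637)
    (8,3) via x @ 0.7040  # hit
  → r_4 = 0.7040

ranges = [5.4865, 1.1600, 1.3600, 0.7040]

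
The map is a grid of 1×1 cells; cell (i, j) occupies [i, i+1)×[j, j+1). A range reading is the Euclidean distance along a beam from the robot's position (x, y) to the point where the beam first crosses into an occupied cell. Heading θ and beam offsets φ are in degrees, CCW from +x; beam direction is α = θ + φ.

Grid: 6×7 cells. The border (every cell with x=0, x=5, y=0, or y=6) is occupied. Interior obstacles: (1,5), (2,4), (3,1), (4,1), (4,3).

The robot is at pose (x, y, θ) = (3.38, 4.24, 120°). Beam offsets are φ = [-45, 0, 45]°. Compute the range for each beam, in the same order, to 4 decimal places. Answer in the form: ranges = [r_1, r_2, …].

ranges = [1.8221, 0.7600, 0.3934]

beam 1: φ=-45°, α=75°
  dir = (cos 75°, sin 75°) = (0.2588, 0.9659); from cell (3,4)
  next x-line at t=2.3955, next y-line at t=0.7868; Δt_x=3.8637, Δt_y=1.0353
    y: enter (3,5) at t=0.7868
    y: enter (3,6) at t=1.8221 ← occupied
  → r_1 = 1.8221
beam 2: φ=0°, α=120°
  dir = (cos 120°, sin 120°) = (-0.5000, 0.8660); from cell (3,4)
  next x-line at t=0.7600, next y-line at t=0.8776; Δt_x=2.0000, Δt_y=1.1547
    x: enter (2,4) at t=0.7600 ← occupied
  → r_2 = 0.7600
beam 3: φ=45°, α=165°
  dir = (cos 165°, sin 165°) = (-0.9659, 0.2588); from cell (3,4)
  next x-line at t=0.3934, next y-line at t=2.9364; Δt_x=1.0353, Δt_y=3.8637
    x: enter (2,4) at t=0.3934 ← occupied
  → r_3 = 0.3934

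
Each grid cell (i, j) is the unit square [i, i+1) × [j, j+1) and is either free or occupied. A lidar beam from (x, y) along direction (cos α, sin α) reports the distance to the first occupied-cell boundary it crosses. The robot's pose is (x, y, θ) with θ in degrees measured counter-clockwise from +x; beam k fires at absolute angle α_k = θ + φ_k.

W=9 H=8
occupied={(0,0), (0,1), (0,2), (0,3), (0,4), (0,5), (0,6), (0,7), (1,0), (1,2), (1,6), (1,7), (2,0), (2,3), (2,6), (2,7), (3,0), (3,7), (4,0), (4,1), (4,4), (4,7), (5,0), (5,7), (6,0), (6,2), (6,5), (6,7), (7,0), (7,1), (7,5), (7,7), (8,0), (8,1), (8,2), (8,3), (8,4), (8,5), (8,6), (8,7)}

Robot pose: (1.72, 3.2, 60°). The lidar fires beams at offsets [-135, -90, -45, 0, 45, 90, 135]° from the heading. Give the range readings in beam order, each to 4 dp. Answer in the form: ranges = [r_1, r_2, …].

ranges = [0.2071, 0.3233, 0.2899, 0.5600, 2.7819, 0.8314, 0.7454]

beam 1: φ=-135°, α=285°
  cosα=0.2588 sinα=-0.9659 | (1,3) | tMaxX 1.0818 tMaxY 0.2071 | tΔX 3.8637 tΔY 1.0353
    t=0.2071 [y] (1,2) — stop
  → r_1 = 0.2071
beam 2: φ=-90°, α=330°
  cosα=0.8660 sinα=-0.5000 | (1,3) | tMaxX 0.3233 tMaxY 0.4000 | tΔX 1.1547 tΔY 2.0000
    t=0.3233 [x] (2,3) — stop
  → r_2 = 0.3233
beam 3: φ=-45°, α=15°
  cosα=0.9659 sinα=0.2588 | (1,3) | tMaxX 0.2899 tMaxY 3.0910 | tΔX 1.0353 tΔY 3.8637
    t=0.2899 [x] (2,3) — stop
  → r_3 = 0.2899
beam 4: φ=0°, α=60°
  cosα=0.5000 sinα=0.8660 | (1,3) | tMaxX 0.5600 tMaxY 0.9238 | tΔX 2.0000 tΔY 1.1547
    t=0.5600 [x] (2,3) — stop
  → r_4 = 0.5600
beam 5: φ=45°, α=105°
  cosα=-0.2588 sinα=0.9659 | (1,3) | tMaxX 2.7819 tMaxY 0.8282 | tΔX 3.8637 tΔY 1.0353
    t=0.8282 [y] (1,4)
    t=1.8635 [y] (1,5)
    t=2.7819 [x] (0,5) — stop
  → r_5 = 2.7819
beam 6: φ=90°, α=150°
  cosα=-0.8660 sinα=0.5000 | (1,3) | tMaxX 0.8314 tMaxY 1.6000 | tΔX 1.1547 tΔY 2.0000
    t=0.8314 [x] (0,3) — stop
  → r_6 = 0.8314
beam 7: φ=135°, α=195°
  cosα=-0.9659 sinα=-0.2588 | (1,3) | tMaxX 0.7454 tMaxY 0.7727 | tΔX 1.0353 tΔY 3.8637
    t=0.7454 [x] (0,3) — stop
  → r_7 = 0.7454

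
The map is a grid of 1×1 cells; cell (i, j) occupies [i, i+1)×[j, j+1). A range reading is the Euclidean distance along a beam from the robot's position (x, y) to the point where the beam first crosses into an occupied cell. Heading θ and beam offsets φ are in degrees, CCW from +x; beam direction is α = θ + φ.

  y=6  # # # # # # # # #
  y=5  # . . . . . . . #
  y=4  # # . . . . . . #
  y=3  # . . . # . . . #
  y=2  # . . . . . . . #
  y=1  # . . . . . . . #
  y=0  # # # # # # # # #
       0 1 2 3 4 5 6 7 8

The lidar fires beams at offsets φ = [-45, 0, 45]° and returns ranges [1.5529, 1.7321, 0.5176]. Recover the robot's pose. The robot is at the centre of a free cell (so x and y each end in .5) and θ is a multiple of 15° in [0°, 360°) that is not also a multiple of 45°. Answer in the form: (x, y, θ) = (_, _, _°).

Candidates: 33 free-cell centres × 16 headings = 528 poses. Raycast each; keep the one whose scan matches to 4 dp.
  (2.5, 3.5, 150°): beam 1 = 2.5882 ≠ 1.5529 ✗
  (6.5, 3.5, 75°): beam 1 = 1.7321 ≠ 1.5529 ✗
  (3.5, 2.5, 105°): beam 1 = 1.0000 ≠ 1.5529 ✗
  …
  (2.5, 4.5, 120°): r_1=1.5529, r_2=1.7321, r_3=0.5176 — all match ✓
No second candidate reproduces the full scan.

(x, y, θ) = (2.5, 4.5, 120°)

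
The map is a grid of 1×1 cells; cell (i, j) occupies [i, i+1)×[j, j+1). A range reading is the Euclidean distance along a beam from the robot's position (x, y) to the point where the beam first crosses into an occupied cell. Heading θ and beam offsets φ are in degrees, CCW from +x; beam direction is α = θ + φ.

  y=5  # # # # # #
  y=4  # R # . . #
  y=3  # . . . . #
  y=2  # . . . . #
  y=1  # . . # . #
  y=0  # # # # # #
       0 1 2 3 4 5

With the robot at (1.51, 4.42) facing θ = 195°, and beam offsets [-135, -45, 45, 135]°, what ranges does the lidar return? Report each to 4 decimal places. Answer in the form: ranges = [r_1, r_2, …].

ranges = [0.6697, 0.5889, 1.0200, 0.5658]

beam 1: φ=-135°, α=60°
  direction (0.5000, 0.8660); cell (1,4); t to first gridline: x 0.9800, y 0.6697 (then +2.0000 / +1.1547)
    (1,5) via y @ 0.6697  # hit
  → r_1 = 0.6697
beam 2: φ=-45°, α=150°
  direction (-0.8660, 0.5000); cell (1,4); t to first gridline: x 0.5889, y 1.1600 (then +1.1547 / +2.0000)
    (0,4) via x @ 0.5889  # hit
  → r_2 = 0.5889
beam 3: φ=45°, α=240°
  direction (-0.5000, -0.8660); cell (1,4); t to first gridline: x 1.0200, y 0.4850 (then +2.0000 / +1.1547)
    (1,3) via y @ 0.4850
    (0,3) via x @ 1.0200  # hit
  → r_3 = 1.0200
beam 4: φ=135°, α=330°
  direction (0.8660, -0.5000); cell (1,4); t to first gridline: x 0.5658, y 0.8400 (then +1.1547 / +2.0000)
    (2,4) via x @ 0.5658  # hit
  → r_4 = 0.5658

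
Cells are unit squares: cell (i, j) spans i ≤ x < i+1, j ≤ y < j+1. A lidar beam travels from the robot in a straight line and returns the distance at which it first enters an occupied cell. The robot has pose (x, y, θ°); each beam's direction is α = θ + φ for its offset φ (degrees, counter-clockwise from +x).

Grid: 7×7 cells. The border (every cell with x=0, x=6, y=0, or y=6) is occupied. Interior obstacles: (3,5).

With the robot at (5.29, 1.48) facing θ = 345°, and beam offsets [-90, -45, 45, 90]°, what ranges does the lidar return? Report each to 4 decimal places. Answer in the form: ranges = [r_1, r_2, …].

ranges = [0.4969, 0.5543, 0.8198, 2.7432]

beam 1: φ=-90°, α=255°
  direction (-0.2588, -0.9659); cell (5,1); t to first gridline: x 1.1205, y 0.4969 (then +3.8637 / +1.0353)
    (5,0) via y @ 0.4969  # hit
  → r_1 = 0.4969
beam 2: φ=-45°, α=300°
  direction (0.5000, -0.8660); cell (5,1); t to first gridline: x 1.4200, y 0.5543 (then +2.0000 / +1.1547)
    (5,0) via y @ 0.5543  # hit
  → r_2 = 0.5543
beam 3: φ=45°, α=30°
  direction (0.8660, 0.5000); cell (5,1); t to first gridline: x 0.8198, y 1.0400 (then +1.1547 / +2.0000)
    (6,1) via x @ 0.8198  # hit
  → r_3 = 0.8198
beam 4: φ=90°, α=75°
  direction (0.2588, 0.9659); cell (5,1); t to first gridline: x 2.7432, y 0.5383 (then +3.8637 / +1.0353)
    (5,2) via y @ 0.5383
    (5,3) via y @ 1.5736
    (5,4) via y @ 2.6089
    (6,4) via x @ 2.7432  # hit
  → r_4 = 2.7432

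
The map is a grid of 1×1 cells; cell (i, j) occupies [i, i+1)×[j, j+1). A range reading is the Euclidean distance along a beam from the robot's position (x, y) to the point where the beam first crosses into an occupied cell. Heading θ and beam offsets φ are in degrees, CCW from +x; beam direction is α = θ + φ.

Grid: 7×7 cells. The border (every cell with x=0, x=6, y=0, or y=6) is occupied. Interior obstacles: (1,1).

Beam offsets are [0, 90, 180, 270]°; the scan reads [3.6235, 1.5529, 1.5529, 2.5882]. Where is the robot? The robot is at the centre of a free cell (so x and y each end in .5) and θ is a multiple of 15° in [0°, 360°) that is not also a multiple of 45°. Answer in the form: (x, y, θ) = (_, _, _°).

The pose lattice has 24·16 = 384 candidates. Test each by forward raycasting.
  (3.5, 3.5, 345°): beam 1 = 2.5882 ≠ 3.6235 ✗
  (3.5, 4.5, 285°): beam 2 = 2.5882 ≠ 1.5529 ✗
  (4.5, 3.5, 165°): beam 2 = 2.5882 ≠ 1.5529 ✗
  (5.5, 1.5, 285°): beam 1 = 0.5176 ≠ 3.6235 ✗
  …
  (2.5, 4.5, 345°): r_1=3.6235, r_2=1.5529, r_3=1.5529, r_4=2.5882 — all match ✓
Only this pose fits every beam.

(x, y, θ) = (2.5, 4.5, 345°)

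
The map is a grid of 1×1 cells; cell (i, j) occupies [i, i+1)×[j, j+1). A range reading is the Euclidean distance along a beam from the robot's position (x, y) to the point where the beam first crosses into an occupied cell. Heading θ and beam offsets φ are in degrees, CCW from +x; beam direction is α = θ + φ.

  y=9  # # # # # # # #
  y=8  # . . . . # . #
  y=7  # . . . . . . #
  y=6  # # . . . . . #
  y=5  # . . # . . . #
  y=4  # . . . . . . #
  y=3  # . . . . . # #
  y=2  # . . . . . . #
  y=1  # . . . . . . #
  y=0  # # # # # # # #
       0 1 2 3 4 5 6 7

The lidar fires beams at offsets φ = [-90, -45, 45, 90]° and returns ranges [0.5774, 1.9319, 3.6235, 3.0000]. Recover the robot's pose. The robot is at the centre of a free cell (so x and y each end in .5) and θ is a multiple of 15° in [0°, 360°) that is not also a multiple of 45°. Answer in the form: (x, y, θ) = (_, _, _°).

Enumerate (i+0.5, j+0.5, θ) over the 44 free cells and 16 admissible headings. For each, cast all 4 beams and compare to the given ranges.
  (1.5, 8.5, 30°): beam 1 = 3.0000 ≠ 0.5774 ✗
  (6.5, 7.5, 150°): beam 1 = 1.0000 ≠ 0.5774 ✗
  (3.5, 1.5, 300°): beam 1 = 1.0000 ≠ 0.5774 ✗
  …
  (2.5, 1.5, 30°): r_1=0.5774, r_2=1.9319, r_3=3.6235, r_4=3.0000 — all match ✓
Only this pose fits every beam.

(x, y, θ) = (2.5, 1.5, 30°)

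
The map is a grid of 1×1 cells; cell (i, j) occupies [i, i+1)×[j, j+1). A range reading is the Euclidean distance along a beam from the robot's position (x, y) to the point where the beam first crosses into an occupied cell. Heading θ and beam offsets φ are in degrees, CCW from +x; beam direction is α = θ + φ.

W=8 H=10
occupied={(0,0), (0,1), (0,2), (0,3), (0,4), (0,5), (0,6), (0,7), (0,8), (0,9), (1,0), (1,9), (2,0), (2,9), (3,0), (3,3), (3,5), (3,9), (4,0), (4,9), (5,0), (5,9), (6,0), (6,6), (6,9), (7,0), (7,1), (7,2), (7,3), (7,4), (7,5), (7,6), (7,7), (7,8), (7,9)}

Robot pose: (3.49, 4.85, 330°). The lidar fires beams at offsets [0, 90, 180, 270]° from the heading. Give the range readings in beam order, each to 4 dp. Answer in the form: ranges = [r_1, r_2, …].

beam 1: φ=0°, α=330°
  d=(0.8660,-0.5000)  start (3,4)  tX=0.5889 tY=1.7000  stride 1/|dx|=1.1547 1/|dy|=2.0000
    cross x-line → (4,4), t=0.5889
    cross y-line → (4,3), t=1.7000
    cross x-line → (5,3), t=1.7436
    cross x-line → (6,3), t=2.8983
    cross y-line → (6,2), t=3.7000
    cross x-line → (7,2), t=4.0530 (wall)
  → r_1 = 4.0530
beam 2: φ=90°, α=60°
  d=(0.5000,0.8660)  start (3,4)  tX=1.0200 tY=0.1732  stride 1/|dx|=2.0000 1/|dy|=1.1547
    cross y-line → (3,5), t=0.1732 (wall)
  → r_2 = 0.1732
beam 3: φ=180°, α=150°
  d=(-0.8660,0.5000)  start (3,4)  tX=0.5658 tY=0.3000  stride 1/|dx|=1.1547 1/|dy|=2.0000
    cross y-line → (3,5), t=0.3000 (wall)
  → r_3 = 0.3000
beam 4: φ=270°, α=240°
  d=(-0.5000,-0.8660)  start (3,4)  tX=0.9800 tY=0.9815  stride 1/|dx|=2.0000 1/|dy|=1.1547
    cross x-line → (2,4), t=0.9800
    cross y-line → (2,3), t=0.9815
    cross y-line → (2,2), t=2.1362
    cross x-line → (1,2), t=2.9800
    cross y-line → (1,1), t=3.2909
    cross y-line → (1,0), t=4.4456 (wall)
  → r_4 = 4.4456

ranges = [4.0530, 0.1732, 0.3000, 4.4456]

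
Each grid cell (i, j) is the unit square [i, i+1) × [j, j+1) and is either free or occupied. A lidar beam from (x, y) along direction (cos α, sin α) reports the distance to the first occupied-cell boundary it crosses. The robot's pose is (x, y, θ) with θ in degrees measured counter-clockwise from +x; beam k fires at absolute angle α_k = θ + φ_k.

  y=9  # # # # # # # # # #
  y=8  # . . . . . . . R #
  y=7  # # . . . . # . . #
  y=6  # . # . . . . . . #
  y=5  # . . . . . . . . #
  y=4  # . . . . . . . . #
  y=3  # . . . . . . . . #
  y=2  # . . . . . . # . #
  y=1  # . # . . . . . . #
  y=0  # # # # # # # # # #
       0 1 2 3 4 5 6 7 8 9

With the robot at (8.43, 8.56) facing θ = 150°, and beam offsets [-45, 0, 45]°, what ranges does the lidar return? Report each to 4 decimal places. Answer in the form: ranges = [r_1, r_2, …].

ranges = [0.4555, 0.8800, 2.1637]

beam 1: φ=-45°, α=105°
  d=(-0.2588,0.9659)  start (8,8)  tX=1.6614 tY=0.4555  stride 1/|dx|=3.8637 1/|dy|=1.0353
    cross y-line → (8,9), t=0.4555 (wall)
  → r_1 = 0.4555
beam 2: φ=0°, α=150°
  d=(-0.8660,0.5000)  start (8,8)  tX=0.4965 tY=0.8800  stride 1/|dx|=1.1547 1/|dy|=2.0000
    cross x-line → (7,8), t=0.4965
    cross y-line → (7,9), t=0.8800 (wall)
  → r_2 = 0.8800
beam 3: φ=45°, α=195°
  d=(-0.9659,-0.2588)  start (8,8)  tX=0.4452 tY=2.1637  stride 1/|dx|=1.0353 1/|dy|=3.8637
    cross x-line → (7,8), t=0.4452
    cross x-line → (6,8), t=1.4804
    cross y-line → (6,7), t=2.1637 (wall)
  → r_3 = 2.1637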